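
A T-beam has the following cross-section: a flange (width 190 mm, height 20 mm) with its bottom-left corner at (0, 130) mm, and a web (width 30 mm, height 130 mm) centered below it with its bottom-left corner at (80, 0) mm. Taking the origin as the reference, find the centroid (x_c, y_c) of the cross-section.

web: A = 30 × 130 = 3900.00, centroid at (95.00, 65.00).
flange: A = 190 × 20 = 3800.00, centroid at (95.00, 140.00).
ΣA = 7700.00 mm², ΣAx_c = 731500.00 mm³, ΣAy_c = 785500.00 mm³.
x_c = 731500.00/7700.00 = 95.00 mm; y_c = 785500.00/7700.00 = 102.01 mm.

x_c = 95.00 mm, y_c = 102.01 mm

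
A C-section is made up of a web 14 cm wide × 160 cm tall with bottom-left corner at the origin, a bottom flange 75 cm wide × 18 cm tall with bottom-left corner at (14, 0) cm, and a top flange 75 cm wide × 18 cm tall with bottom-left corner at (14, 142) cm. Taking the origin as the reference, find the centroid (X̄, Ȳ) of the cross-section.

X̄ = 31.32 cm, Ȳ = 80.00 cm

Part | A | x̄ᵢ | ȳᵢ | A·x̄ᵢ | A·ȳᵢ
web | 2240.00 | 7.00 | 80.00 | 15680.00 | 179200.00
bottom flange | 1350.00 | 51.50 | 9.00 | 69525.00 | 12150.00
top flange | 1350.00 | 51.50 | 151.00 | 69525.00 | 203850.00
Σ | 4940.00 |  |  | 154730.00 | 395200.00
X̄ = 154730.00 / 4940.00 = 31.32 cm
Ȳ = 395200.00 / 4940.00 = 80.00 cm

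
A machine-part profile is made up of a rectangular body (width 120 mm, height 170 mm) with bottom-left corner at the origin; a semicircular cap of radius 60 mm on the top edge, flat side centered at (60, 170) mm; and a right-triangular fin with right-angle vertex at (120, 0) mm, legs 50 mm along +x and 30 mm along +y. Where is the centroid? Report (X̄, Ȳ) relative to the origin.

X̄ = 62.15 mm, Ȳ = 106.21 mm

rectangular body: A = 120 × 170 = 20400.00, centroid at (60.00, 85.00).
semicircular top: A = ½π·60² = 5654.87, centroid at (60.00, 195.46).
triangular fin: A = ½·50·30 = 750.00, centroid at (136.67, 10.00).
ΣA = 26804.87 mm²
ΣAX̄ = (20400.00)(60.00) + (5654.87)(60.00) + (750.00)(136.67) = 1665792.01 mm³
ΣAȲ = (20400.00)(85.00) + (5654.87)(195.46) + (750.00)(10.00) = 2846827.35 mm³
X̄ = 1665792.01 / 26804.87 = 62.15 mm
Ȳ = 2846827.35 / 26804.87 = 106.21 mm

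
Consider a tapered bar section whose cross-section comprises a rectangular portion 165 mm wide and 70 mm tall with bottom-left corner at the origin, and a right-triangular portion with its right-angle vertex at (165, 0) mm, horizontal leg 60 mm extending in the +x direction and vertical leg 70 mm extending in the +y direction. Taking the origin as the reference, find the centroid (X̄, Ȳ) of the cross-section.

X̄ = 98.27 mm, Ȳ = 33.21 mm

rectangular portion: A = 165 × 70 = 11550.00, centroid at (82.50, 35.00).
triangular portion: A = ½·60·70 = 2100.00, centroid at (185.00, 23.33).
ΣA = 13650.00 mm², ΣAX̄ = 1341375.00 mm³, ΣAȲ = 453250.00 mm³.
X̄ = 1341375.00/13650.00 = 98.27 mm; Ȳ = 453250.00/13650.00 = 33.21 mm.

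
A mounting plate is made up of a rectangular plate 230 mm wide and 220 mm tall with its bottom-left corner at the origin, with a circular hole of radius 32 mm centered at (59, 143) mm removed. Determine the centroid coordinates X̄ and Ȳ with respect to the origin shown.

X̄ = 118.80 mm, Ȳ = 107.76 mm

plate: A = 230 × 220 = 50600.00, centroid at (115.00, 110.00).
hole: A = −π·32² = -3216.99, centroid at (59.00, 143.00).
ΣA = 47383.01 mm², ΣAX̄ = 5629197.54 mm³, ΣAȲ = 5105970.30 mm³.
X̄ = 5629197.54/47383.01 = 118.80 mm; Ȳ = 5105970.30/47383.01 = 107.76 mm.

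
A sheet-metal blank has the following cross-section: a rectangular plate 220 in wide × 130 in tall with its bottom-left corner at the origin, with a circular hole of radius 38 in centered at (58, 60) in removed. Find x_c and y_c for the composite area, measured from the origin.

x_c = 119.80 in, y_c = 65.94 in

Part | A | x̄ᵢ | ȳᵢ | A·x̄ᵢ | A·ȳᵢ
plate | 28600.00 | 110.00 | 65.00 | 3146000.00 | 1859000.00
hole | -4536.46 | 58.00 | 60.00 | -263114.67 | -272187.59
Σ | 24063.54 |  |  | 2882885.33 | 1586812.41
x_c = 2882885.33 / 24063.54 = 119.80 in
y_c = 1586812.41 / 24063.54 = 65.94 in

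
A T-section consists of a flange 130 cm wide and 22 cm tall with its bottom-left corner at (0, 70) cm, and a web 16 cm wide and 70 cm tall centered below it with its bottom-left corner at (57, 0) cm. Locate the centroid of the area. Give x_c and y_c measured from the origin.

x_c = 65.00 cm, y_c = 68.06 cm

web: A = 16 × 70 = 1120.00, centroid at (65.00, 35.00).
flange: A = 130 × 22 = 2860.00, centroid at (65.00, 81.00).
ΣA = 3980.00 cm², ΣAx_c = 258700.00 cm³, ΣAy_c = 270860.00 cm³.
x_c = 258700.00/3980.00 = 65.00 cm; y_c = 270860.00/3980.00 = 68.06 cm.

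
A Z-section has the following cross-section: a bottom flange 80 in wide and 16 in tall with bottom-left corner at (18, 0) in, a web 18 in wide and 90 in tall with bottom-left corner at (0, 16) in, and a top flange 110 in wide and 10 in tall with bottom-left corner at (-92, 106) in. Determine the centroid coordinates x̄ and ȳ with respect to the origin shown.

x̄ = 12.03 in, ȳ = 57.79 in

bottom flange: A = 80 × 16 = 1280.00, centroid at (58.00, 8.00).
web: A = 18 × 90 = 1620.00, centroid at (9.00, 61.00).
top flange: A = 110 × 10 = 1100.00, centroid at (-37.00, 111.00).
ΣA = 4000.00 in²
ΣAx̄ = (1280.00)(58.00) + (1620.00)(9.00) + (1100.00)(-37.00) = 48120.00 in³
ΣAȳ = (1280.00)(8.00) + (1620.00)(61.00) + (1100.00)(111.00) = 231160.00 in³
x̄ = 48120.00 / 4000.00 = 12.03 in
ȳ = 231160.00 / 4000.00 = 57.79 in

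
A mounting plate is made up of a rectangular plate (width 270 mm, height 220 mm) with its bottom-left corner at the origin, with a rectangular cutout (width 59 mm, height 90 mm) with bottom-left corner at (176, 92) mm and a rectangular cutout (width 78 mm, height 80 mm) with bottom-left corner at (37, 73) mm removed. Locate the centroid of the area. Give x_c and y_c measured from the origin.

x_c = 134.87 mm, y_c = 106.61 mm

plate: A = 270 × 220 = 59400.00, centroid at (135.00, 110.00).
hole 1: A = −(59 × 90) = -5310.00, centroid at (205.50, 137.00).
hole 2: A = −(78 × 80) = -6240.00, centroid at (76.00, 113.00).
ΣA = 47850.00 mm²
ΣAx_c = (59400.00)(135.00) + (-5310.00)(205.50) + (-6240.00)(76.00) = 6453555.00 mm³
ΣAy_c = (59400.00)(110.00) + (-5310.00)(137.00) + (-6240.00)(113.00) = 5101410.00 mm³
x_c = 6453555.00 / 47850.00 = 134.87 mm
y_c = 5101410.00 / 47850.00 = 106.61 mm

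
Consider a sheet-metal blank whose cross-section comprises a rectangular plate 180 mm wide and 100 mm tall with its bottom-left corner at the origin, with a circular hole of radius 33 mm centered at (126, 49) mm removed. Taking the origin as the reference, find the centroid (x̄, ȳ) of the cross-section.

plate: A = 180 × 100 = 18000.00, centroid at (90.00, 50.00).
hole: A = −π·33² = -3421.19, centroid at (126.00, 49.00).
ΣA = 14578.81 mm², ΣAx̄ = 1188929.51 mm³, ΣAȳ = 732361.47 mm³.
x̄ = 1188929.51/14578.81 = 81.55 mm; ȳ = 732361.47/14578.81 = 50.23 mm.

x̄ = 81.55 mm, ȳ = 50.23 mm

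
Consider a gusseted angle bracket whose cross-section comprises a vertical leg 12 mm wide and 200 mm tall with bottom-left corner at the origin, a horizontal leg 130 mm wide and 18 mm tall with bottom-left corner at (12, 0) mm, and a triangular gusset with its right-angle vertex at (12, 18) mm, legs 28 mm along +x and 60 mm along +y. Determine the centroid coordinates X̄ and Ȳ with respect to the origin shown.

X̄ = 38.08 mm, Ȳ = 52.51 mm

vertical leg: A = 12 × 200 = 2400.00, centroid at (6.00, 100.00).
horizontal leg: A = 130 × 18 = 2340.00, centroid at (77.00, 9.00).
gusset: A = ½·28·60 = 840.00, centroid at (21.33, 38.00).
ΣA = 5580.00 mm², ΣAX̄ = 212500.00 mm³, ΣAȲ = 292980.00 mm³.
X̄ = 212500.00/5580.00 = 38.08 mm; Ȳ = 292980.00/5580.00 = 52.51 mm.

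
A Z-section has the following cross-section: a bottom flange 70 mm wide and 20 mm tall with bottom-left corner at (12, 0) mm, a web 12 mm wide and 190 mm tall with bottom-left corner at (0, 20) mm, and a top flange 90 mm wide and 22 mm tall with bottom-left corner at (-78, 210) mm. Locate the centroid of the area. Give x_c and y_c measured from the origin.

x_c = 2.50 mm, y_c = 126.11 mm

Part | A | x̄ᵢ | ȳᵢ | A·x̄ᵢ | A·ȳᵢ
bottom flange | 1400.00 | 47.00 | 10.00 | 65800.00 | 14000.00
web | 2280.00 | 6.00 | 115.00 | 13680.00 | 262200.00
top flange | 1980.00 | -33.00 | 221.00 | -65340.00 | 437580.00
Σ | 5660.00 |  |  | 14140.00 | 713780.00
x_c = 14140.00 / 5660.00 = 2.50 mm
y_c = 713780.00 / 5660.00 = 126.11 mm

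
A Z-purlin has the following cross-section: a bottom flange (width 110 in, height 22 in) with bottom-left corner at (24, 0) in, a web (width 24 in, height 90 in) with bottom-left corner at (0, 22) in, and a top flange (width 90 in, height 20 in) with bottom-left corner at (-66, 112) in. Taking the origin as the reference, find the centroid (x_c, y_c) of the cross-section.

bottom flange: A = 110 × 22 = 2420.00, centroid at (79.00, 11.00).
web: A = 24 × 90 = 2160.00, centroid at (12.00, 67.00).
top flange: A = 90 × 20 = 1800.00, centroid at (-21.00, 122.00).
ΣA = 6380.00 in², ΣAx_c = 179300.00 in³, ΣAy_c = 390940.00 in³.
x_c = 179300.00/6380.00 = 28.10 in; y_c = 390940.00/6380.00 = 61.28 in.

x_c = 28.10 in, y_c = 61.28 in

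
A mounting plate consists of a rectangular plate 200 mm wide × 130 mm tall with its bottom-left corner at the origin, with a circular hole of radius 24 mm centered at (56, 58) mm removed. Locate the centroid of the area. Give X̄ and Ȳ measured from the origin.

X̄ = 103.29 mm, Ȳ = 65.52 mm

Part | A | x̄ᵢ | ȳᵢ | A·x̄ᵢ | A·ȳᵢ
plate | 26000.00 | 100.00 | 65.00 | 2600000.00 | 1690000.00
hole | -1809.56 | 56.00 | 58.00 | -101335.21 | -104954.33
Σ | 24190.44 |  |  | 2498664.79 | 1585045.67
X̄ = 2498664.79 / 24190.44 = 103.29 mm
Ȳ = 1585045.67 / 24190.44 = 65.52 mm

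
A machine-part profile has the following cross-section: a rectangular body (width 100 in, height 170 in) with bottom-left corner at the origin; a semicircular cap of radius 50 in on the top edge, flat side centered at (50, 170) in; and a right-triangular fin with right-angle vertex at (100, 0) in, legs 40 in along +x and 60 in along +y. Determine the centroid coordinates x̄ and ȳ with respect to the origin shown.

x̄ = 53.43 in, ȳ = 100.33 in

Part | A | x̄ᵢ | ȳᵢ | A·x̄ᵢ | A·ȳᵢ
rectangular body | 17000.00 | 50.00 | 85.00 | 850000.00 | 1445000.00
semicircular top | 3926.99 | 50.00 | 191.22 | 196349.54 | 750921.77
triangular fin | 1200.00 | 113.33 | 20.00 | 136000.00 | 24000.00
Σ | 22126.99 |  |  | 1182349.54 | 2219921.77
x̄ = 1182349.54 / 22126.99 = 53.43 in
ȳ = 2219921.77 / 22126.99 = 100.33 in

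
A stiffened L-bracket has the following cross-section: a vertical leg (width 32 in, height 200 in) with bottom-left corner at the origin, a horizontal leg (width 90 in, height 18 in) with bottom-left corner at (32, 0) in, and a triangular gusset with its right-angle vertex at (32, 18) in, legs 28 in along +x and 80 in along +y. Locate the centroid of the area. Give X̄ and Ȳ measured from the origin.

vertical leg: A = 32 × 200 = 6400.00, centroid at (16.00, 100.00).
horizontal leg: A = 90 × 18 = 1620.00, centroid at (77.00, 9.00).
gusset: A = ½·28·80 = 1120.00, centroid at (41.33, 44.67).
ΣA = 9140.00 in², ΣAX̄ = 273433.33 in³, ΣAȲ = 704606.67 in³.
X̄ = 273433.33/9140.00 = 29.92 in; Ȳ = 704606.67/9140.00 = 77.09 in.

X̄ = 29.92 in, Ȳ = 77.09 in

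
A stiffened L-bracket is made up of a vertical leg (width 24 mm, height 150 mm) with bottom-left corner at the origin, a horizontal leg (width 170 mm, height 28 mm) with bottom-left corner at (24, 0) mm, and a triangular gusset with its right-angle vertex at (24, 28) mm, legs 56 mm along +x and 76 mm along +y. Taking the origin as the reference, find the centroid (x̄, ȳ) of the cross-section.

x̄ = 62.25 mm, ȳ = 42.92 mm

vertical leg: A = 24 × 150 = 3600.00, centroid at (12.00, 75.00).
horizontal leg: A = 170 × 28 = 4760.00, centroid at (109.00, 14.00).
gusset: A = ½·56·76 = 2128.00, centroid at (42.67, 53.33).
ΣA = 10488.00 mm², ΣAx̄ = 652834.67 mm³, ΣAȳ = 450133.33 mm³.
x̄ = 652834.67/10488.00 = 62.25 mm; ȳ = 450133.33/10488.00 = 42.92 mm.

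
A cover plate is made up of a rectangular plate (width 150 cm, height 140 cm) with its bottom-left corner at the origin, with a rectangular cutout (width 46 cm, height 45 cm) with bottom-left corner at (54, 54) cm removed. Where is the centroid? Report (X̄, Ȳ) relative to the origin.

X̄ = 74.78 cm, Ȳ = 69.29 cm

plate: A = 150 × 140 = 21000.00, centroid at (75.00, 70.00).
hole: A = −(46 × 45) = -2070.00, centroid at (77.00, 76.50).
ΣA = 18930.00 cm², ΣAX̄ = 1415610.00 cm³, ΣAȲ = 1311645.00 cm³.
X̄ = 1415610.00/18930.00 = 74.78 cm; Ȳ = 1311645.00/18930.00 = 69.29 cm.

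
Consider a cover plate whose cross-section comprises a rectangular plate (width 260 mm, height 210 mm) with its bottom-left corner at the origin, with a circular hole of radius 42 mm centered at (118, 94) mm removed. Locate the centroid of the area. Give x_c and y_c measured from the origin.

Part | A | x̄ᵢ | ȳᵢ | A·x̄ᵢ | A·ȳᵢ
plate | 54600.00 | 130.00 | 105.00 | 7098000.00 | 5733000.00
hole | -5541.77 | 118.00 | 94.00 | -653928.79 | -520926.33
Σ | 49058.23 |  |  | 6444071.21 | 5212073.67
x_c = 6444071.21 / 49058.23 = 131.36 mm
y_c = 5212073.67 / 49058.23 = 106.24 mm

x_c = 131.36 mm, y_c = 106.24 mm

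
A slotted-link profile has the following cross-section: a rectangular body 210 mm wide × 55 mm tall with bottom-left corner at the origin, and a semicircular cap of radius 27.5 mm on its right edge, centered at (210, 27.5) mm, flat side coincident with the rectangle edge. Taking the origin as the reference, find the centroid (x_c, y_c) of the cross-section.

x_c = 115.88 mm, y_c = 27.50 mm

rectangular body: A = 210 × 55 = 11550.00, centroid at (105.00, 27.50).
semicircular end: A = ½π·27.5² = 1187.91, centroid at (221.67, 27.50).
ΣA = 12737.91 mm²
ΣAx_c = (11550.00)(105.00) + (1187.91)(221.67) = 1476076.67 mm³
ΣAy_c = (11550.00)(27.50) + (1187.91)(27.50) = 350292.65 mm³
x_c = 1476076.67 / 12737.91 = 115.88 mm
y_c = 350292.65 / 12737.91 = 27.50 mm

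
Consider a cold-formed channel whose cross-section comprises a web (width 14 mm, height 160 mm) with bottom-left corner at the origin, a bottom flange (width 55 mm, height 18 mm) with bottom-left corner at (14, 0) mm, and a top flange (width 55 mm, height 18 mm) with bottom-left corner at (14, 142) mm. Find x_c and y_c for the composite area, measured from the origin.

x_c = 23.19 mm, y_c = 80.00 mm

web: A = 14 × 160 = 2240.00, centroid at (7.00, 80.00).
bottom flange: A = 55 × 18 = 990.00, centroid at (41.50, 9.00).
top flange: A = 55 × 18 = 990.00, centroid at (41.50, 151.00).
ΣA = 4220.00 mm², ΣAx_c = 97850.00 mm³, ΣAy_c = 337600.00 mm³.
x_c = 97850.00/4220.00 = 23.19 mm; y_c = 337600.00/4220.00 = 80.00 mm.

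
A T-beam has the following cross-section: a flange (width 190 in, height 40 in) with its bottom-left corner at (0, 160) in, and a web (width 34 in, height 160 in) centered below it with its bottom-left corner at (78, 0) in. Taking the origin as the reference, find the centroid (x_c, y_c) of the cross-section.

Part | A | x̄ᵢ | ȳᵢ | A·x̄ᵢ | A·ȳᵢ
web | 5440.00 | 95.00 | 80.00 | 516800.00 | 435200.00
flange | 7600.00 | 95.00 | 180.00 | 722000.00 | 1368000.00
Σ | 13040.00 |  |  | 1238800.00 | 1803200.00
x_c = 1238800.00 / 13040.00 = 95.00 in
y_c = 1803200.00 / 13040.00 = 138.28 in

x_c = 95.00 in, y_c = 138.28 in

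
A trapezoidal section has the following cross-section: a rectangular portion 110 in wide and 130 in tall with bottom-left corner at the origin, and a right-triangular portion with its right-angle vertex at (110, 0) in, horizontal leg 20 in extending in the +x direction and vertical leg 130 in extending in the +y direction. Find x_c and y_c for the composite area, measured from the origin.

x_c = 60.14 in, y_c = 63.19 in

Part | A | x̄ᵢ | ȳᵢ | A·x̄ᵢ | A·ȳᵢ
rectangular portion | 14300.00 | 55.00 | 65.00 | 786500.00 | 929500.00
triangular portion | 1300.00 | 116.67 | 43.33 | 151666.67 | 56333.33
Σ | 15600.00 |  |  | 938166.67 | 985833.33
x_c = 938166.67 / 15600.00 = 60.14 in
y_c = 985833.33 / 15600.00 = 63.19 in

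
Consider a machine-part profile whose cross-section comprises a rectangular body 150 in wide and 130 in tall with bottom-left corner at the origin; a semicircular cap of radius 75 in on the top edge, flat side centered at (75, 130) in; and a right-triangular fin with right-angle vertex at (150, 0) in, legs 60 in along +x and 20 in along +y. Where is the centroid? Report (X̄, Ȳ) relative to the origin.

rectangular body: A = 150 × 130 = 19500.00, centroid at (75.00, 65.00).
semicircular top: A = ½π·75² = 8835.73, centroid at (75.00, 161.83).
triangular fin: A = ½·60·20 = 600.00, centroid at (170.00, 6.67).
ΣA = 28935.73 in², ΣAX̄ = 2227179.70 in³, ΣAȲ = 2701394.81 in³.
X̄ = 2227179.70/28935.73 = 76.97 in; Ȳ = 2701394.81/28935.73 = 93.36 in.

X̄ = 76.97 in, Ȳ = 93.36 in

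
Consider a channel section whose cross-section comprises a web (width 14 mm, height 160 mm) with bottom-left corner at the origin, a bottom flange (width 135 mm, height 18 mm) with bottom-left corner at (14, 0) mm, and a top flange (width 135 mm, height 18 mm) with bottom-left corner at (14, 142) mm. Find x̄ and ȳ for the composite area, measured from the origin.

x̄ = 58.00 mm, ȳ = 80.00 mm

web: A = 14 × 160 = 2240.00, centroid at (7.00, 80.00).
bottom flange: A = 135 × 18 = 2430.00, centroid at (81.50, 9.00).
top flange: A = 135 × 18 = 2430.00, centroid at (81.50, 151.00).
ΣA = 7100.00 mm²
ΣAx̄ = (2240.00)(7.00) + (2430.00)(81.50) + (2430.00)(81.50) = 411770.00 mm³
ΣAȳ = (2240.00)(80.00) + (2430.00)(9.00) + (2430.00)(151.00) = 568000.00 mm³
x̄ = 411770.00 / 7100.00 = 58.00 mm
ȳ = 568000.00 / 7100.00 = 80.00 mm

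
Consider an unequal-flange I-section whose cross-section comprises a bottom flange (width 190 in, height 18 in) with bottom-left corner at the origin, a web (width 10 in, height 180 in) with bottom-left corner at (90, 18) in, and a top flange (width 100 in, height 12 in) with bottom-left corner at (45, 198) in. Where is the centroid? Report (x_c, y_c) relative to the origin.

Part | A | x̄ᵢ | ȳᵢ | A·x̄ᵢ | A·ȳᵢ
bottom flange | 3420.00 | 95.00 | 9.00 | 324900.00 | 30780.00
web | 1800.00 | 95.00 | 108.00 | 171000.00 | 194400.00
top flange | 1200.00 | 95.00 | 204.00 | 114000.00 | 244800.00
Σ | 6420.00 |  |  | 609900.00 | 469980.00
x_c = 609900.00 / 6420.00 = 95.00 in
y_c = 469980.00 / 6420.00 = 73.21 in

x_c = 95.00 in, y_c = 73.21 in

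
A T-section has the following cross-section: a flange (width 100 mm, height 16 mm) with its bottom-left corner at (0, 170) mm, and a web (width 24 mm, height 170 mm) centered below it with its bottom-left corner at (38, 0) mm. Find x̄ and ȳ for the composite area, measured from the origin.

web: A = 24 × 170 = 4080.00, centroid at (50.00, 85.00).
flange: A = 100 × 16 = 1600.00, centroid at (50.00, 178.00).
ΣA = 5680.00 mm²
ΣAx̄ = (4080.00)(50.00) + (1600.00)(50.00) = 284000.00 mm³
ΣAȳ = (4080.00)(85.00) + (1600.00)(178.00) = 631600.00 mm³
x̄ = 284000.00 / 5680.00 = 50.00 mm
ȳ = 631600.00 / 5680.00 = 111.20 mm

x̄ = 50.00 mm, ȳ = 111.20 mm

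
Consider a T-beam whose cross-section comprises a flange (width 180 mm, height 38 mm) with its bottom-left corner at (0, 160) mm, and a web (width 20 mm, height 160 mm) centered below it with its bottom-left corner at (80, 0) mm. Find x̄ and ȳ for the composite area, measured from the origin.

web: A = 20 × 160 = 3200.00, centroid at (90.00, 80.00).
flange: A = 180 × 38 = 6840.00, centroid at (90.00, 179.00).
ΣA = 10040.00 mm²
ΣAx̄ = (3200.00)(90.00) + (6840.00)(90.00) = 903600.00 mm³
ΣAȳ = (3200.00)(80.00) + (6840.00)(179.00) = 1480360.00 mm³
x̄ = 903600.00 / 10040.00 = 90.00 mm
ȳ = 1480360.00 / 10040.00 = 147.45 mm

x̄ = 90.00 mm, ȳ = 147.45 mm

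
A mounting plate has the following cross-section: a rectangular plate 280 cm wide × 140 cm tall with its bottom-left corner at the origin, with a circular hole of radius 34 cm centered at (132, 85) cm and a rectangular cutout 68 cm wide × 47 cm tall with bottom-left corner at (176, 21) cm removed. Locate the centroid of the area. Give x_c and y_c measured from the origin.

plate: A = 280 × 140 = 39200.00, centroid at (140.00, 70.00).
hole 1: A = −π·34² = -3631.68, centroid at (132.00, 85.00).
hole 2: A = −(68 × 47) = -3196.00, centroid at (210.00, 44.50).
ΣA = 32372.32 cm², ΣAx_c = 4337458.09 cm³, ΣAy_c = 2293085.11 cm³.
x_c = 4337458.09/32372.32 = 133.99 cm; y_c = 2293085.11/32372.32 = 70.83 cm.

x_c = 133.99 cm, y_c = 70.83 cm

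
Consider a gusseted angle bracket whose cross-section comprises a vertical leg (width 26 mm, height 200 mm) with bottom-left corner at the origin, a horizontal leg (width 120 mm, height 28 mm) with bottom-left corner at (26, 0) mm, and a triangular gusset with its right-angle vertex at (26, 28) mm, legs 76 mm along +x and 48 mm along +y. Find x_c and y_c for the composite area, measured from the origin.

x_c = 43.35 mm, y_c = 62.34 mm

Part | A | x̄ᵢ | ȳᵢ | A·x̄ᵢ | A·ȳᵢ
vertical leg | 5200.00 | 13.00 | 100.00 | 67600.00 | 520000.00
horizontal leg | 3360.00 | 86.00 | 14.00 | 288960.00 | 47040.00
gusset | 1824.00 | 51.33 | 44.00 | 93632.00 | 80256.00
Σ | 10384.00 |  |  | 450192.00 | 647296.00
x_c = 450192.00 / 10384.00 = 43.35 mm
y_c = 647296.00 / 10384.00 = 62.34 mm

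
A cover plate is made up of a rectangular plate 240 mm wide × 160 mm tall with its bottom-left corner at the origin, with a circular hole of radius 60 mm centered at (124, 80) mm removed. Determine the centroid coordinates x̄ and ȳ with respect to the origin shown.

x̄ = 118.33 mm, ȳ = 80.00 mm

plate: A = 240 × 160 = 38400.00, centroid at (120.00, 80.00).
hole: A = −π·60² = -11309.73, centroid at (124.00, 80.00).
ΣA = 27090.27 mm², ΣAx̄ = 3205593.04 mm³, ΣAȳ = 2167221.32 mm³.
x̄ = 3205593.04/27090.27 = 118.33 mm; ȳ = 2167221.32/27090.27 = 80.00 mm.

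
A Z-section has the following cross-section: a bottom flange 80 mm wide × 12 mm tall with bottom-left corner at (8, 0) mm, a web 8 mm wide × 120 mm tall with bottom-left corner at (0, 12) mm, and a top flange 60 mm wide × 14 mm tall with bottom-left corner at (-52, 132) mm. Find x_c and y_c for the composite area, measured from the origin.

x_c = 11.39 mm, y_c = 69.43 mm

bottom flange: A = 80 × 12 = 960.00, centroid at (48.00, 6.00).
web: A = 8 × 120 = 960.00, centroid at (4.00, 72.00).
top flange: A = 60 × 14 = 840.00, centroid at (-22.00, 139.00).
ΣA = 2760.00 mm²
ΣAx_c = (960.00)(48.00) + (960.00)(4.00) + (840.00)(-22.00) = 31440.00 mm³
ΣAy_c = (960.00)(6.00) + (960.00)(72.00) + (840.00)(139.00) = 191640.00 mm³
x_c = 31440.00 / 2760.00 = 11.39 mm
y_c = 191640.00 / 2760.00 = 69.43 mm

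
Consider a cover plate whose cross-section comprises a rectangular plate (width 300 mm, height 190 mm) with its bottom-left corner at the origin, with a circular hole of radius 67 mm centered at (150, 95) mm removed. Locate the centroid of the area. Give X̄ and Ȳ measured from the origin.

plate: A = 300 × 190 = 57000.00, centroid at (150.00, 95.00).
hole: A = −π·67² = -14102.61, centroid at (150.00, 95.00).
ΣA = 42897.39 mm², ΣAX̄ = 6434608.59 mm³, ΣAȲ = 4075252.10 mm³.
X̄ = 6434608.59/42897.39 = 150.00 mm; Ȳ = 4075252.10/42897.39 = 95.00 mm.

X̄ = 150.00 mm, Ȳ = 95.00 mm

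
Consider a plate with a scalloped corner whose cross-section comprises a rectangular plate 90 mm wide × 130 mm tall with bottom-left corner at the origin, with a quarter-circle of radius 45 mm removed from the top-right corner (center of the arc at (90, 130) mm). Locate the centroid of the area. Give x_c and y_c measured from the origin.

Part | A | x̄ᵢ | ȳᵢ | A·x̄ᵢ | A·ȳᵢ
plate | 11700.00 | 45.00 | 65.00 | 526500.00 | 760500.00
removed quarter-circle | -1590.43 | 70.90 | 110.90 | -112763.82 | -176381.07
Σ | 10109.57 |  |  | 413736.18 | 584118.93
x_c = 413736.18 / 10109.57 = 40.93 mm
y_c = 584118.93 / 10109.57 = 57.78 mm

x_c = 40.93 mm, y_c = 57.78 mm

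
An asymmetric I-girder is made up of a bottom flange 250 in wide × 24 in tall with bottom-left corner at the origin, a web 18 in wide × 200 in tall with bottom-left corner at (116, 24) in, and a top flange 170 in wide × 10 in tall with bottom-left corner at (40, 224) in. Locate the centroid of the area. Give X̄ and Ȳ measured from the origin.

X̄ = 125.00 in, Ȳ = 80.33 in

bottom flange: A = 250 × 24 = 6000.00, centroid at (125.00, 12.00).
web: A = 18 × 200 = 3600.00, centroid at (125.00, 124.00).
top flange: A = 170 × 10 = 1700.00, centroid at (125.00, 229.00).
ΣA = 11300.00 in²
ΣAX̄ = (6000.00)(125.00) + (3600.00)(125.00) + (1700.00)(125.00) = 1412500.00 in³
ΣAȲ = (6000.00)(12.00) + (3600.00)(124.00) + (1700.00)(229.00) = 907700.00 in³
X̄ = 1412500.00 / 11300.00 = 125.00 in
Ȳ = 907700.00 / 11300.00 = 80.33 in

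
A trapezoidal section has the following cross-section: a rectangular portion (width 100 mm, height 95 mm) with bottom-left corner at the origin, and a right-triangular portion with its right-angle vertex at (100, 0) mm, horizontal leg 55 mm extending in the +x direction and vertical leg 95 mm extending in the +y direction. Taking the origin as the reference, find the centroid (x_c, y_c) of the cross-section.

x_c = 64.74 mm, y_c = 44.08 mm

rectangular portion: A = 100 × 95 = 9500.00, centroid at (50.00, 47.50).
triangular portion: A = ½·55·95 = 2612.50, centroid at (118.33, 31.67).
ΣA = 12112.50 mm², ΣAx_c = 784145.83 mm³, ΣAy_c = 533979.17 mm³.
x_c = 784145.83/12112.50 = 64.74 mm; y_c = 533979.17/12112.50 = 44.08 mm.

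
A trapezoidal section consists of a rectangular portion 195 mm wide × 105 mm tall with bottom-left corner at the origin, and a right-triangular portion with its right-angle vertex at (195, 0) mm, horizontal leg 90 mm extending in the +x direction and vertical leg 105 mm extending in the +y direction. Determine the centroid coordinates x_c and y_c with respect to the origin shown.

x_c = 121.41 mm, y_c = 49.22 mm

rectangular portion: A = 195 × 105 = 20475.00, centroid at (97.50, 52.50).
triangular portion: A = ½·90·105 = 4725.00, centroid at (225.00, 35.00).
ΣA = 25200.00 mm², ΣAx_c = 3059437.50 mm³, ΣAy_c = 1240312.50 mm³.
x_c = 3059437.50/25200.00 = 121.41 mm; y_c = 1240312.50/25200.00 = 49.22 mm.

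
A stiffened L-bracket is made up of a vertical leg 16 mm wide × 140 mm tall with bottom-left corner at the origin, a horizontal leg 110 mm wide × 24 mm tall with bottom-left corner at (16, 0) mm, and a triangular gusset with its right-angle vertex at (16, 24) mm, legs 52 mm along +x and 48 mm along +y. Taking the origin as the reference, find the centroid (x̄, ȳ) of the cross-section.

x̄ = 40.30 mm, ȳ = 38.90 mm

vertical leg: A = 16 × 140 = 2240.00, centroid at (8.00, 70.00).
horizontal leg: A = 110 × 24 = 2640.00, centroid at (71.00, 12.00).
gusset: A = ½·52·48 = 1248.00, centroid at (33.33, 40.00).
ΣA = 6128.00 mm², ΣAx̄ = 246960.00 mm³, ΣAȳ = 238400.00 mm³.
x̄ = 246960.00/6128.00 = 40.30 mm; ȳ = 238400.00/6128.00 = 38.90 mm.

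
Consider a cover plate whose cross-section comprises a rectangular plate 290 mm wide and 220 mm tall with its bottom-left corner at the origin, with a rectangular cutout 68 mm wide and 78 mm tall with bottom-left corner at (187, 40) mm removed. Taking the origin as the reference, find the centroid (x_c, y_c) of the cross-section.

x_c = 138.11 mm, y_c = 112.81 mm

plate: A = 290 × 220 = 63800.00, centroid at (145.00, 110.00).
hole: A = −(68 × 78) = -5304.00, centroid at (221.00, 79.00).
ΣA = 58496.00 mm², ΣAx_c = 8078816.00 mm³, ΣAy_c = 6598984.00 mm³.
x_c = 8078816.00/58496.00 = 138.11 mm; y_c = 6598984.00/58496.00 = 112.81 mm.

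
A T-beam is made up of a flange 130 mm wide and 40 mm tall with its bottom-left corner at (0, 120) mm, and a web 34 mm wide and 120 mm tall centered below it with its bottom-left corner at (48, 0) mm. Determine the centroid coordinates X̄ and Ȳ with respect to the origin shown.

X̄ = 65.00 mm, Ȳ = 104.83 mm

Part | A | x̄ᵢ | ȳᵢ | A·x̄ᵢ | A·ȳᵢ
web | 4080.00 | 65.00 | 60.00 | 265200.00 | 244800.00
flange | 5200.00 | 65.00 | 140.00 | 338000.00 | 728000.00
Σ | 9280.00 |  |  | 603200.00 | 972800.00
X̄ = 603200.00 / 9280.00 = 65.00 mm
Ȳ = 972800.00 / 9280.00 = 104.83 mm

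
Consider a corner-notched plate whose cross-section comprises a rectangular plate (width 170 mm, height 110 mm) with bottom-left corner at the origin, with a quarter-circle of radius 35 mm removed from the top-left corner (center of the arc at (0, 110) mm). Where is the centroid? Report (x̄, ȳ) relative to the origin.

plate: A = 170 × 110 = 18700.00, centroid at (85.00, 55.00).
removed quarter-circle: A = −¼π·35² = -962.11, centroid at (14.85, 95.15).
ΣA = 17737.89 mm²
ΣAx̄ = (18700.00)(85.00) + (-962.11)(14.85) = 1575208.33 mm³
ΣAȳ = (18700.00)(55.00) + (-962.11)(95.15) = 936959.26 mm³
x̄ = 1575208.33 / 17737.89 = 88.80 mm
ȳ = 936959.26 / 17737.89 = 52.82 mm

x̄ = 88.80 mm, ȳ = 52.82 mm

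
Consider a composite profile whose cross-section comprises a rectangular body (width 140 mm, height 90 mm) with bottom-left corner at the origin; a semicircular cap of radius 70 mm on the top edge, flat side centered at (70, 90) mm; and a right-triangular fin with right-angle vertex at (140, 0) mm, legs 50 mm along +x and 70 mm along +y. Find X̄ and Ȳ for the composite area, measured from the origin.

rectangular body: A = 140 × 90 = 12600.00, centroid at (70.00, 45.00).
semicircular top: A = ½π·70² = 7696.90, centroid at (70.00, 119.71).
triangular fin: A = ½·50·70 = 1750.00, centroid at (156.67, 23.33).
ΣA = 22046.90 mm²
ΣAX̄ = (12600.00)(70.00) + (7696.90)(70.00) + (1750.00)(156.67) = 1694949.81 mm³
ΣAȲ = (12600.00)(45.00) + (7696.90)(119.71) + (1750.00)(23.33) = 1529221.18 mm³
X̄ = 1694949.81 / 22046.90 = 76.88 mm
Ȳ = 1529221.18 / 22046.90 = 69.36 mm

X̄ = 76.88 mm, Ȳ = 69.36 mm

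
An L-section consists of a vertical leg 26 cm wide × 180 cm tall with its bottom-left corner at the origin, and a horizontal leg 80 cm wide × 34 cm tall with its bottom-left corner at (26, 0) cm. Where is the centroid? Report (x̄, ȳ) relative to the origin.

x̄ = 32.48 cm, ȳ = 63.17 cm

vertical leg: A = 26 × 180 = 4680.00, centroid at (13.00, 90.00).
horizontal leg: A = 80 × 34 = 2720.00, centroid at (66.00, 17.00).
ΣA = 7400.00 cm², ΣAx̄ = 240360.00 cm³, ΣAȳ = 467440.00 cm³.
x̄ = 240360.00/7400.00 = 32.48 cm; ȳ = 467440.00/7400.00 = 63.17 cm.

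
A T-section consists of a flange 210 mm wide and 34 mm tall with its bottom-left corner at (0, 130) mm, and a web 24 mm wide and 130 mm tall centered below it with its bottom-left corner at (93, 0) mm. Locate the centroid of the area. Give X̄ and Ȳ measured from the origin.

X̄ = 105.00 mm, Ȳ = 122.06 mm

Part | A | x̄ᵢ | ȳᵢ | A·x̄ᵢ | A·ȳᵢ
web | 3120.00 | 105.00 | 65.00 | 327600.00 | 202800.00
flange | 7140.00 | 105.00 | 147.00 | 749700.00 | 1049580.00
Σ | 10260.00 |  |  | 1077300.00 | 1252380.00
X̄ = 1077300.00 / 10260.00 = 105.00 mm
Ȳ = 1252380.00 / 10260.00 = 122.06 mm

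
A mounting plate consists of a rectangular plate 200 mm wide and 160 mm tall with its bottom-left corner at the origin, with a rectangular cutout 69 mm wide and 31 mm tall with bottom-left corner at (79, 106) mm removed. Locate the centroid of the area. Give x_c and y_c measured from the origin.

x_c = 99.03 mm, y_c = 77.03 mm

plate: A = 200 × 160 = 32000.00, centroid at (100.00, 80.00).
hole: A = −(69 × 31) = -2139.00, centroid at (113.50, 121.50).
ΣA = 29861.00 mm², ΣAx_c = 2957223.50 mm³, ΣAy_c = 2300111.50 mm³.
x_c = 2957223.50/29861.00 = 99.03 mm; y_c = 2300111.50/29861.00 = 77.03 mm.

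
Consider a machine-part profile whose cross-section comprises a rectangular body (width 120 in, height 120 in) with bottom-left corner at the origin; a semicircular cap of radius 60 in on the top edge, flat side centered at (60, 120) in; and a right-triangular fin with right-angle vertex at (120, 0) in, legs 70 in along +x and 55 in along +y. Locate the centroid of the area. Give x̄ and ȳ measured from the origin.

rectangular body: A = 120 × 120 = 14400.00, centroid at (60.00, 60.00).
semicircular top: A = ½π·60² = 5654.87, centroid at (60.00, 145.46).
triangular fin: A = ½·70·55 = 1925.00, centroid at (143.33, 18.33).
ΣA = 21979.87 in²
ΣAx̄ = (14400.00)(60.00) + (5654.87)(60.00) + (1925.00)(143.33) = 1479208.67 in³
ΣAȳ = (14400.00)(60.00) + (5654.87)(145.46) + (1925.00)(18.33) = 1721875.68 in³
x̄ = 1479208.67 / 21979.87 = 67.30 in
ȳ = 1721875.68 / 21979.87 = 78.34 in

x̄ = 67.30 in, ȳ = 78.34 in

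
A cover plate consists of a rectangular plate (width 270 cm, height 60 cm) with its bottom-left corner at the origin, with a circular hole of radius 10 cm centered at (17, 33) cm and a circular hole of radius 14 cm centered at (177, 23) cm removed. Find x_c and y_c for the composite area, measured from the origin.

x_c = 135.73 cm, y_c = 30.22 cm

plate: A = 270 × 60 = 16200.00, centroid at (135.00, 30.00).
hole 1: A = −π·10² = -314.16, centroid at (17.00, 33.00).
hole 2: A = −π·14² = -615.75, centroid at (177.00, 23.00).
ΣA = 15270.09 cm², ΣAx_c = 2072671.16 cm³, ΣAy_c = 461470.44 cm³.
x_c = 2072671.16/15270.09 = 135.73 cm; y_c = 461470.44/15270.09 = 30.22 cm.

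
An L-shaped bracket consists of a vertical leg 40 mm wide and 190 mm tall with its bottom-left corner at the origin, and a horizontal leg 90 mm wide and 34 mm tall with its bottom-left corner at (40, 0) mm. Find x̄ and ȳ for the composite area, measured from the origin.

Part | A | x̄ᵢ | ȳᵢ | A·x̄ᵢ | A·ȳᵢ
vertical leg | 7600.00 | 20.00 | 95.00 | 152000.00 | 722000.00
horizontal leg | 3060.00 | 85.00 | 17.00 | 260100.00 | 52020.00
Σ | 10660.00 |  |  | 412100.00 | 774020.00
x̄ = 412100.00 / 10660.00 = 38.66 mm
ȳ = 774020.00 / 10660.00 = 72.61 mm

x̄ = 38.66 mm, ȳ = 72.61 mm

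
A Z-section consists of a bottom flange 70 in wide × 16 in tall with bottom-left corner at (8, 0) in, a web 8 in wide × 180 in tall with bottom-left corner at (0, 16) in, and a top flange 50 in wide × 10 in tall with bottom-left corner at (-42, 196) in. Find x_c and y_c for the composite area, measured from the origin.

x_c = 14.84 in, y_c = 85.65 in

bottom flange: A = 70 × 16 = 1120.00, centroid at (43.00, 8.00).
web: A = 8 × 180 = 1440.00, centroid at (4.00, 106.00).
top flange: A = 50 × 10 = 500.00, centroid at (-17.00, 201.00).
ΣA = 3060.00 in²
ΣAx_c = (1120.00)(43.00) + (1440.00)(4.00) + (500.00)(-17.00) = 45420.00 in³
ΣAy_c = (1120.00)(8.00) + (1440.00)(106.00) + (500.00)(201.00) = 262100.00 in³
x_c = 45420.00 / 3060.00 = 14.84 in
y_c = 262100.00 / 3060.00 = 85.65 in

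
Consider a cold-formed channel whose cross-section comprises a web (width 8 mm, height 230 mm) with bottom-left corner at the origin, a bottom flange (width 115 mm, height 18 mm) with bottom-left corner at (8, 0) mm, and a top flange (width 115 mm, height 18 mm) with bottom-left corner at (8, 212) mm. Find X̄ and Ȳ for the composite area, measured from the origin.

web: A = 8 × 230 = 1840.00, centroid at (4.00, 115.00).
bottom flange: A = 115 × 18 = 2070.00, centroid at (65.50, 9.00).
top flange: A = 115 × 18 = 2070.00, centroid at (65.50, 221.00).
ΣA = 5980.00 mm²
ΣAX̄ = (1840.00)(4.00) + (2070.00)(65.50) + (2070.00)(65.50) = 278530.00 mm³
ΣAȲ = (1840.00)(115.00) + (2070.00)(9.00) + (2070.00)(221.00) = 687700.00 mm³
X̄ = 278530.00 / 5980.00 = 46.58 mm
Ȳ = 687700.00 / 5980.00 = 115.00 mm

X̄ = 46.58 mm, Ȳ = 115.00 mm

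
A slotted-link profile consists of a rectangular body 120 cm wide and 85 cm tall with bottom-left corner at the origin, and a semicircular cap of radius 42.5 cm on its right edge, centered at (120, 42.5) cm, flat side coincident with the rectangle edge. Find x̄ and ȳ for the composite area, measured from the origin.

rectangular body: A = 120 × 85 = 10200.00, centroid at (60.00, 42.50).
semicircular end: A = ½π·42.5² = 2837.25, centroid at (138.04, 42.50).
ΣA = 13037.25 cm², ΣAx̄ = 1003647.19 cm³, ΣAȳ = 554083.16 cm³.
x̄ = 1003647.19/13037.25 = 76.98 cm; ȳ = 554083.16/13037.25 = 42.50 cm.

x̄ = 76.98 cm, ȳ = 42.50 cm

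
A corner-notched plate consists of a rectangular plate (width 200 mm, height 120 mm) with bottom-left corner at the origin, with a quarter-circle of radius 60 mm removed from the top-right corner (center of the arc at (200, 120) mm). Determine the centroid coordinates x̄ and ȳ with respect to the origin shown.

x̄ = 90.05 mm, ȳ = 55.39 mm

plate: A = 200 × 120 = 24000.00, centroid at (100.00, 60.00).
removed quarter-circle: A = −¼π·60² = -2827.43, centroid at (174.54, 94.54).
ΣA = 21172.57 mm², ΣAx̄ = 1906513.32 mm³, ΣAȳ = 1172707.99 mm³.
x̄ = 1906513.32/21172.57 = 90.05 mm; ȳ = 1172707.99/21172.57 = 55.39 mm.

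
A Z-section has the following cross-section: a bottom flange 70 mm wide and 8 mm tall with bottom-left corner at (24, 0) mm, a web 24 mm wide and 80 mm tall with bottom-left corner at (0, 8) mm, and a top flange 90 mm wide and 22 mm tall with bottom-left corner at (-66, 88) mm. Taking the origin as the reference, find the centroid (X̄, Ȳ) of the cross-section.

X̄ = 3.25 mm, Ȳ = 65.12 mm

bottom flange: A = 70 × 8 = 560.00, centroid at (59.00, 4.00).
web: A = 24 × 80 = 1920.00, centroid at (12.00, 48.00).
top flange: A = 90 × 22 = 1980.00, centroid at (-21.00, 99.00).
ΣA = 4460.00 mm²
ΣAX̄ = (560.00)(59.00) + (1920.00)(12.00) + (1980.00)(-21.00) = 14500.00 mm³
ΣAȲ = (560.00)(4.00) + (1920.00)(48.00) + (1980.00)(99.00) = 290420.00 mm³
X̄ = 14500.00 / 4460.00 = 3.25 mm
Ȳ = 290420.00 / 4460.00 = 65.12 mm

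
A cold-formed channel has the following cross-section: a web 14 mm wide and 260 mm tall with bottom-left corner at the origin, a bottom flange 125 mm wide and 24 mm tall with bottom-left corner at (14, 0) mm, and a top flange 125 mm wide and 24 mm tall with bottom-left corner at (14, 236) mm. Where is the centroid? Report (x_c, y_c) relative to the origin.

x_c = 50.26 mm, y_c = 130.00 mm

Part | A | x̄ᵢ | ȳᵢ | A·x̄ᵢ | A·ȳᵢ
web | 3640.00 | 7.00 | 130.00 | 25480.00 | 473200.00
bottom flange | 3000.00 | 76.50 | 12.00 | 229500.00 | 36000.00
top flange | 3000.00 | 76.50 | 248.00 | 229500.00 | 744000.00
Σ | 9640.00 |  |  | 484480.00 | 1253200.00
x_c = 484480.00 / 9640.00 = 50.26 mm
y_c = 1253200.00 / 9640.00 = 130.00 mm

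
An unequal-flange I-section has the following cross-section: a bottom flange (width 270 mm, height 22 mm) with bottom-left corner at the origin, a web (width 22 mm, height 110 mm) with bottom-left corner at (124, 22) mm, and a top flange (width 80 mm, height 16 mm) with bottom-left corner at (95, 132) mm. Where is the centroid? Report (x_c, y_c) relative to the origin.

bottom flange: A = 270 × 22 = 5940.00, centroid at (135.00, 11.00).
web: A = 22 × 110 = 2420.00, centroid at (135.00, 77.00).
top flange: A = 80 × 16 = 1280.00, centroid at (135.00, 140.00).
ΣA = 9640.00 mm²
ΣAx_c = (5940.00)(135.00) + (2420.00)(135.00) + (1280.00)(135.00) = 1301400.00 mm³
ΣAy_c = (5940.00)(11.00) + (2420.00)(77.00) + (1280.00)(140.00) = 430880.00 mm³
x_c = 1301400.00 / 9640.00 = 135.00 mm
y_c = 430880.00 / 9640.00 = 44.70 mm

x_c = 135.00 mm, y_c = 44.70 mm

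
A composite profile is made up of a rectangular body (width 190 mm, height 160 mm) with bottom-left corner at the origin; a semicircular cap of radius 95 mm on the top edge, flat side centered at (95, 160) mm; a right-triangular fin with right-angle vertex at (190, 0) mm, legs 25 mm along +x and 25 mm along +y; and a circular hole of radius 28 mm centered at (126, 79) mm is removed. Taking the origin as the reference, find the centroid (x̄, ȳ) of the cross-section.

x̄ = 93.96 mm, ȳ = 119.73 mm

rectangular body: A = 190 × 160 = 30400.00, centroid at (95.00, 80.00).
semicircular top: A = ½π·95² = 14176.44, centroid at (95.00, 200.32).
triangular fin: A = ½·25·25 = 312.50, centroid at (198.33, 8.33).
hole: A = −π·28² = -2463.01, centroid at (126.00, 79.00).
ΣA = 42425.93 mm²
ΣAx̄ = (30400.00)(95.00) + (14176.44)(95.00) + (312.50)(198.33) + (-2463.01)(126.00) = 3986401.58 mm³
ΣAȳ = (30400.00)(80.00) + (14176.44)(200.32) + (312.50)(8.33) + (-2463.01)(79.00) = 5079839.71 mm³
x̄ = 3986401.58 / 42425.93 = 93.96 mm
ȳ = 5079839.71 / 42425.93 = 119.73 mm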